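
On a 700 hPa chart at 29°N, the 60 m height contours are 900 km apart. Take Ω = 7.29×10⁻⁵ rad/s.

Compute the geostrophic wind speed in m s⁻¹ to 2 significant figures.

9.3 m s⁻¹

Coriolis parameter at 29°N:
f = 2Ω sin φ = 2 × 7.29×10⁻⁵ × sin 29° = 7.07×10⁻⁵ s⁻¹
Height gradient: |∂Z/∂n| = 60 m / 900000 m = 6.67×10⁻⁵
On a pressure surface, geostrophic balance gives V_g = (g/f)|∂Z/∂n|:
V_g = 9.81 × 6.67×10⁻⁵ / 7.07×10⁻⁵ = 9.25 m/s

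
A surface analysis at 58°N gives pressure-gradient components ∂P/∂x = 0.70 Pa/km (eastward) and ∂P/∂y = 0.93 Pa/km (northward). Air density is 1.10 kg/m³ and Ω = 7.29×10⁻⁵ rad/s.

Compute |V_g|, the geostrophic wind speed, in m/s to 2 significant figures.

8.6 m/s

Coriolis parameter at 58°N:
f = 2Ω sin φ = 2 × 7.29×10⁻⁵ × sin 58° = 1.24×10⁻⁴ s⁻¹
Component geostrophic relations (x east, y north):
u_g = −(1/(fρ)) ∂P/∂y,  v_g = (1/(fρ)) ∂P/∂x
u_g = −(0.93×10⁻³)/(1.24×10⁻⁴ × 1.10) = −6.84 m/s;  v_g = (0.70×10⁻³)/(1.24×10⁻⁴ × 1.10) = 5.15 m/s
|V_g| = √(u_g² + v_g²) = 8.56 m/s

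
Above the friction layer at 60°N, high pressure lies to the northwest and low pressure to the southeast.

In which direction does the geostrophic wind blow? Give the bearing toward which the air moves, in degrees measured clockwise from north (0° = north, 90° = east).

225°

The pressure-gradient force points toward the southeast (bearing 135°).
Geostrophic balance: in the Northern Hemisphere the Coriolis force deflects motion to the right, so the geostrophic wind blows 90° to the right of the pressure-gradient force (low pressure on the left).
Rotating 135° by 90° clockwise gives 225° — the wind blows toward the southwest.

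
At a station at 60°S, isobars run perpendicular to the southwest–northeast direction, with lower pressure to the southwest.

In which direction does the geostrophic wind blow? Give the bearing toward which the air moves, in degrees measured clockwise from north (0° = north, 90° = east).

The pressure-gradient force points toward the southwest (bearing 225°).
Geostrophic balance: in the Southern Hemisphere the Coriolis force deflects motion to the left, so the geostrophic wind blows 90° to the left of the pressure-gradient force (low pressure on the right).
Rotating 225° by 90° counterclockwise gives 135° — the wind blows toward the southeast.

135°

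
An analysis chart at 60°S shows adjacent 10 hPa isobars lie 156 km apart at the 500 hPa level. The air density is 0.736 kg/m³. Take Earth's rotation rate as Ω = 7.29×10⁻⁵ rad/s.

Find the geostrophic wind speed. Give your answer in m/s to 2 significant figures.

69 m/s

Coriolis parameter at 60°S:
f = 2Ω sin φ = 2 × 7.29×10⁻⁵ × sin 60° = 1.26×10⁻⁴ s⁻¹
Pressure gradient: |∂P/∂n| = 1000 Pa / 156000 m = 6.41×10⁻³ Pa/m
Geostrophic balance (pressure-gradient force = Coriolis force):
V_g = (1/(fρ)) |∂P/∂n| = 6.41×10⁻³ / (1.26×10⁻⁴ × 0.736) = 69.0 m/s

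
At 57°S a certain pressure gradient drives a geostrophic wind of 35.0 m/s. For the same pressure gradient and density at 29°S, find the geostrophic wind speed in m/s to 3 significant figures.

60.5 m/s

With the same pressure gradient and density, V_g ∝ 1/f ∝ 1/sin φ.
V₂ = V₁ · sin φ₁ / sin φ₂ = 35.0 × sin 57° / sin 29°
V₂ = 35.0 × 0.8387/0.4848 = 60.5 m/s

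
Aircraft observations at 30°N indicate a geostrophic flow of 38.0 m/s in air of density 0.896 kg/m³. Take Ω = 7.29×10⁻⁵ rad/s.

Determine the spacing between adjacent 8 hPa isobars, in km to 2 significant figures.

320 km

Coriolis parameter at 30°N:
f = 2Ω sin φ = 2 × 7.29×10⁻⁵ × sin 30° = 7.29×10⁻⁵ s⁻¹
Geostrophic balance rearranged: |∂P/∂n| = f ρ V_g
|∂P/∂n| = 7.29×10⁻⁵ × 0.896 × 38.0 = 2.48×10⁻³ Pa/m
Isobar spacing: Δn = ΔP/|∂P/∂n| = 800 Pa / 2.48×10⁻³ Pa/m = 322308 m ≈ 320 km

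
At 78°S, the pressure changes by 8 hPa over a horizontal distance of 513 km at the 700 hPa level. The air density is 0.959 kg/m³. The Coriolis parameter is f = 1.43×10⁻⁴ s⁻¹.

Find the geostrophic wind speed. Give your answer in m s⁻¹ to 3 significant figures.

11.4 m s⁻¹

Pressure gradient: |∂P/∂n| = 800 Pa / 513000 m = 1.56×10⁻³ Pa/m
Geostrophic balance (pressure-gradient force = Coriolis force):
V_g = (1/(fρ)) |∂P/∂n| = 1.56×10⁻³ / (1.43×10⁻⁴ × 0.959) = 11.4 m/s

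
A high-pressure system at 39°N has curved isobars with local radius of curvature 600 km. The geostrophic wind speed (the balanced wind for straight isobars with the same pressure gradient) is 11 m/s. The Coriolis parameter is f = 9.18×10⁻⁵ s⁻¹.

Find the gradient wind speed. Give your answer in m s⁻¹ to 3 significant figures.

Around a high, pressure-gradient force acts outward with centrifugal, so Coriolis balances both:
fV = (1/ρ)|∂P/∂n| + V²/R  →  V² − fR·V + fR·V_g = 0
With fR = 9.18×10⁻⁵ × 600×10³ m = 55.1 m/s:
V = [fR − √((fR)² − 4 fR V_g)]/2 = [55.1 − √(55.1² − 4×55.1×11)]/2 = 15.2 m/s
Supergeostrophic (V > V_g = 11 m/s), as expected around a high.

15.2 m s⁻¹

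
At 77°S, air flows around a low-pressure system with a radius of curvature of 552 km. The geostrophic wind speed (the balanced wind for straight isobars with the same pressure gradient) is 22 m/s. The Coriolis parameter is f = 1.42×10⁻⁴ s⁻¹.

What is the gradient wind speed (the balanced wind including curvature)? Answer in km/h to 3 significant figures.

64.5 km/h

Around a low, centrifugal force acts outward with Coriolis, so pressure-gradient force balances both:
(1/ρ)|∂P/∂n| = fV + V²/R  →  V² + fR·V − fR·V_g = 0
With fR = 1.42×10⁻⁴ × 552×10³ m = 78.4 m/s:
V = [−fR + √((fR)² + 4 fR V_g)]/2 = [−78.4 + √(78.4² + 4×78.4×22)]/2 = 17.9 m/s
Subgeostrophic (V < V_g = 22 m/s), as expected around a low.
Converting: 17.9 m/s × 3.6 = 64.5 km/h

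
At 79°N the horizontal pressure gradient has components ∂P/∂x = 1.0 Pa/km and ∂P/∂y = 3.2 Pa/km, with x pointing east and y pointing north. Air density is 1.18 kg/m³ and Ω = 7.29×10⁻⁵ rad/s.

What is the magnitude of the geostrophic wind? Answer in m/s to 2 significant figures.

20 m/s

Coriolis parameter at 79°N:
f = 2Ω sin φ = 2 × 7.29×10⁻⁵ × sin 79° = 1.43×10⁻⁴ s⁻¹
Component geostrophic relations (x east, y north):
u_g = −(1/(fρ)) ∂P/∂y,  v_g = (1/(fρ)) ∂P/∂x
u_g = −(3.2×10⁻³)/(1.43×10⁻⁴ × 1.18) = −18.9 m/s;  v_g = (1.0×10⁻³)/(1.43×10⁻⁴ × 1.18) = 5.92 m/s
|V_g| = √(u_g² + v_g²) = 19.9 m/s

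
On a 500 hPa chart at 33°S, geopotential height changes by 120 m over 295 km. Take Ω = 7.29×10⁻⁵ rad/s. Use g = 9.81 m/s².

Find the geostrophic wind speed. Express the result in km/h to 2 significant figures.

Coriolis parameter at 33°S:
f = 2Ω sin φ = 2 × 7.29×10⁻⁵ × sin 33° = 7.94×10⁻⁵ s⁻¹
Height gradient: |∂Z/∂n| = 120 m / 295000 m = 4.07×10⁻⁴
On a pressure surface, geostrophic balance gives V_g = (g/f)|∂Z/∂n|:
V_g = 9.81 × 4.07×10⁻⁴ / 7.94×10⁻⁵ = 50.3 m/s
Converting: 50.3 m/s × 3.6 = 180 km/h

180 km/h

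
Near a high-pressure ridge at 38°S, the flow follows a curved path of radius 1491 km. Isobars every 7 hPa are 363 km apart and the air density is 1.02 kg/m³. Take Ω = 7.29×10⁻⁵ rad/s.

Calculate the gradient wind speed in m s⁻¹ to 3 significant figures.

26.2 m s⁻¹

Coriolis parameter at 38°S:
f = 2Ω sin φ = 2 × 7.29×10⁻⁵ × sin 38° = 8.98×10⁻⁵ s⁻¹
Pressure gradient: |∂P/∂n| = 700 Pa / 363000 m = 1.93×10⁻³ Pa/m
Geostrophic speed: V_g = |∂P/∂n|/(fρ) = 1.93×10⁻³/(8.98×10⁻⁵ × 1.02) = 21.1 m/s
Around a high, pressure-gradient force acts outward with centrifugal, so Coriolis balances both:
fV = (1/ρ)|∂P/∂n| + V²/R  →  V² − fR·V + fR·V_g = 0
With fR = 8.98×10⁻⁵ × 1491×10³ m = 134 m/s:
V = [fR − √((fR)² − 4 fR V_g)]/2 = [134 − √(134² − 4×134×21.1)]/2 = 26.2 m/s
Supergeostrophic (V > V_g = 21.1 m/s), as expected around a high.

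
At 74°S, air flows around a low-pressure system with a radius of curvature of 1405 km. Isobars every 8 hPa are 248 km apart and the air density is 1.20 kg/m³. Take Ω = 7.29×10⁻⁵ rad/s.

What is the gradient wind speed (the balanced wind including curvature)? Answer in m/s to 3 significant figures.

17.6 m/s

Coriolis parameter at 74°S:
f = 2Ω sin φ = 2 × 7.29×10⁻⁵ × sin 74° = 1.40×10⁻⁴ s⁻¹
Pressure gradient: |∂P/∂n| = 800 Pa / 248000 m = 3.23×10⁻³ Pa/m
Geostrophic speed: V_g = |∂P/∂n|/(fρ) = 3.23×10⁻³/(1.40×10⁻⁴ × 1.20) = 19.2 m/s
Around a low, centrifugal force acts outward with Coriolis, so pressure-gradient force balances both:
(1/ρ)|∂P/∂n| = fV + V²/R  →  V² + fR·V − fR·V_g = 0
With fR = 1.40×10⁻⁴ × 1405×10³ m = 197 m/s:
V = [−fR + √((fR)² + 4 fR V_g)]/2 = [−197 + √(197² + 4×197×19.2)]/2 = 17.6 m/s
Subgeostrophic (V < V_g = 19.2 m/s), as expected around a low.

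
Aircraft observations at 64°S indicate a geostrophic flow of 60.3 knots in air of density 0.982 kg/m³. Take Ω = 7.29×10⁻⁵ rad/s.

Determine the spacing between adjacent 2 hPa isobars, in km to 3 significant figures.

Coriolis parameter at 64°S:
f = 2Ω sin φ = 2 × 7.29×10⁻⁵ × sin 64° = 1.31×10⁻⁴ s⁻¹
Wind speed in SI: 60.3 knots = 31.0 m/s
Geostrophic balance rearranged: |∂P/∂n| = f ρ V_g
|∂P/∂n| = 1.31×10⁻⁴ × 0.982 × 31.0 = 3.99×10⁻³ Pa/m
Isobar spacing: Δn = ΔP/|∂P/∂n| = 200 Pa / 3.99×10⁻³ Pa/m = 50101 m ≈ 50.1 km

50.1 km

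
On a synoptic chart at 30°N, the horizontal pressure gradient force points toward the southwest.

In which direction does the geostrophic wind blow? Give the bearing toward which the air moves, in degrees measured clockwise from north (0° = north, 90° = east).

315°

The pressure-gradient force points toward the southwest (bearing 225°).
Geostrophic balance: in the Northern Hemisphere the Coriolis force deflects motion to the right, so the geostrophic wind blows 90° to the right of the pressure-gradient force (low pressure on the left).
Rotating 225° by 90° clockwise gives 315° — the wind blows toward the northwest.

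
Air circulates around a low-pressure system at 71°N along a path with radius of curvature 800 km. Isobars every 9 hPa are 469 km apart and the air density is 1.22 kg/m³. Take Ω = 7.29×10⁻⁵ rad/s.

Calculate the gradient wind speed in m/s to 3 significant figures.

10.4 m/s

Coriolis parameter at 71°N:
f = 2Ω sin φ = 2 × 7.29×10⁻⁵ × sin 71° = 1.38×10⁻⁴ s⁻¹
Pressure gradient: |∂P/∂n| = 900 Pa / 469000 m = 1.92×10⁻³ Pa/m
Geostrophic speed: V_g = |∂P/∂n|/(fρ) = 1.92×10⁻³/(1.38×10⁻⁴ × 1.22) = 11.4 m/s
Around a low, centrifugal force acts outward with Coriolis, so pressure-gradient force balances both:
(1/ρ)|∂P/∂n| = fV + V²/R  →  V² + fR·V − fR·V_g = 0
With fR = 1.38×10⁻⁴ × 800×10³ m = 110 m/s:
V = [−fR + √((fR)² + 4 fR V_g)]/2 = [−110 + √(110² + 4×110×11.4)]/2 = 10.4 m/s
Subgeostrophic (V < V_g = 11.4 m/s), as expected around a low.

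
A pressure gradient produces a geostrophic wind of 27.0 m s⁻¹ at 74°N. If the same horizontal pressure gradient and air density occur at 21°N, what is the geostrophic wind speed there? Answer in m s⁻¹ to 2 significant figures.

With the same pressure gradient and density, V_g ∝ 1/f ∝ 1/sin φ.
V₂ = V₁ · sin φ₁ / sin φ₂ = 27.0 × sin 74° / sin 21°
V₂ = 27.0 × 0.9613/0.3584 = 72 m s⁻¹

72 m s⁻¹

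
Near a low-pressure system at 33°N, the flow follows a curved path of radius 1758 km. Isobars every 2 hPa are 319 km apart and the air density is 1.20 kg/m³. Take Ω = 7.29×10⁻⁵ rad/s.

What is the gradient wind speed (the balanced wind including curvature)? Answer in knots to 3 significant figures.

12.2 knots

Coriolis parameter at 33°N:
f = 2Ω sin φ = 2 × 7.29×10⁻⁵ × sin 33° = 7.94×10⁻⁵ s⁻¹
Pressure gradient: |∂P/∂n| = 200 Pa / 319000 m = 6.27×10⁻⁴ Pa/m
Geostrophic speed: V_g = |∂P/∂n|/(fρ) = 6.27×10⁻⁴/(7.94×10⁻⁵ × 1.20) = 6.58 m/s
Around a low, centrifugal force acts outward with Coriolis, so pressure-gradient force balances both:
(1/ρ)|∂P/∂n| = fV + V²/R  →  V² + fR·V − fR·V_g = 0
With fR = 7.94×10⁻⁵ × 1758×10³ m = 140 m/s:
V = [−fR + √((fR)² + 4 fR V_g)]/2 = [−140 + √(140² + 4×140×6.58)]/2 = 6.3 m/s
Subgeostrophic (V < V_g = 6.58 m/s), as expected around a low.
Converting: 6.3 m/s × 1.944 = 12.2 knots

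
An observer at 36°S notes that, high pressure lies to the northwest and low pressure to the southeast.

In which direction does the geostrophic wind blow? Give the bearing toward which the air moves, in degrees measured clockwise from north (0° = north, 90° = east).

The pressure-gradient force points toward the southeast (bearing 135°).
Geostrophic balance: in the Southern Hemisphere the Coriolis force deflects motion to the left, so the geostrophic wind blows 90° to the left of the pressure-gradient force (low pressure on the right).
Rotating 135° by 90° counterclockwise gives 045° — the wind blows toward the northeast.

045°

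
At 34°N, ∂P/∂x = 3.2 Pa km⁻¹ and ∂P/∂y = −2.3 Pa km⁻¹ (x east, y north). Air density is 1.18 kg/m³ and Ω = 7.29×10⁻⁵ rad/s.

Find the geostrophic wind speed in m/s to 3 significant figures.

41.0 m/s

Coriolis parameter at 34°N:
f = 2Ω sin φ = 2 × 7.29×10⁻⁵ × sin 34° = 8.15×10⁻⁵ s⁻¹
Component geostrophic relations (x east, y north):
u_g = −(1/(fρ)) ∂P/∂y,  v_g = (1/(fρ)) ∂P/∂x
u_g = −(−2.3×10⁻³)/(8.15×10⁻⁵ × 1.18) = 23.9 m/s;  v_g = (3.2×10⁻³)/(8.15×10⁻⁵ × 1.18) = 33.3 m/s
|V_g| = √(u_g² + v_g²) = 41.0 m/s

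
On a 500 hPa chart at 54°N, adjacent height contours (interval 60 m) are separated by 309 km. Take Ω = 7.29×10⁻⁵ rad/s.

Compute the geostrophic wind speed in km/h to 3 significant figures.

58.1 km/h

Coriolis parameter at 54°N:
f = 2Ω sin φ = 2 × 7.29×10⁻⁵ × sin 54° = 1.18×10⁻⁴ s⁻¹
Height gradient: |∂Z/∂n| = 60 m / 309000 m = 1.94×10⁻⁴
On a pressure surface, geostrophic balance gives V_g = (g/f)|∂Z/∂n|:
V_g = 9.81 × 1.94×10⁻⁴ / 1.18×10⁻⁴ = 16.1 m/s
Converting: 16.1 m/s × 3.6 = 58.1 km/h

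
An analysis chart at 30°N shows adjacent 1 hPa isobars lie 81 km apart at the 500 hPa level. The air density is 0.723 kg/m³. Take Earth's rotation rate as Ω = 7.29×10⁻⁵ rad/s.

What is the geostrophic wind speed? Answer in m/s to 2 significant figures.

Coriolis parameter at 30°N:
f = 2Ω sin φ = 2 × 7.29×10⁻⁵ × sin 30° = 7.29×10⁻⁵ s⁻¹
Pressure gradient: |∂P/∂n| = 100 Pa / 81000 m = 1.23×10⁻³ Pa/m
Geostrophic balance (pressure-gradient force = Coriolis force):
V_g = (1/(fρ)) |∂P/∂n| = 1.23×10⁻³ / (7.29×10⁻⁵ × 0.723) = 23.4 m/s

23 m/s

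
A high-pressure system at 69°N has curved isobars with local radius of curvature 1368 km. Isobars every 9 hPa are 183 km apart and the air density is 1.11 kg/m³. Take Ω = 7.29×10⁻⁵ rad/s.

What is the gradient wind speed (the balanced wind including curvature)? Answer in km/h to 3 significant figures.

Coriolis parameter at 69°N:
f = 2Ω sin φ = 2 × 7.29×10⁻⁵ × sin 69° = 1.36×10⁻⁴ s⁻¹
Pressure gradient: |∂P/∂n| = 900 Pa / 183000 m = 4.92×10⁻³ Pa/m
Geostrophic speed: V_g = |∂P/∂n|/(fρ) = 4.92×10⁻³/(1.36×10⁻⁴ × 1.11) = 32.6 m/s
Around a high, pressure-gradient force acts outward with centrifugal, so Coriolis balances both:
fV = (1/ρ)|∂P/∂n| + V²/R  →  V² − fR·V + fR·V_g = 0
With fR = 1.36×10⁻⁴ × 1368×10³ m = 186 m/s:
V = [fR − √((fR)² − 4 fR V_g)]/2 = [186 − √(186² − 4×186×32.6)]/2 = 42 m/s
Supergeostrophic (V > V_g = 32.6 m/s), as expected around a high.
Converting: 42 m/s × 3.6 = 151 km/h

151 km/h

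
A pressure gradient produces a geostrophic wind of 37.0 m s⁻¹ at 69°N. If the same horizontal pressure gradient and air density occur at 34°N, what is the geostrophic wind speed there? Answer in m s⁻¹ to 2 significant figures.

62 m s⁻¹

With the same pressure gradient and density, V_g ∝ 1/f ∝ 1/sin φ.
V₂ = V₁ · sin φ₁ / sin φ₂ = 37.0 × sin 69° / sin 34°
V₂ = 37.0 × 0.9336/0.5592 = 62 m s⁻¹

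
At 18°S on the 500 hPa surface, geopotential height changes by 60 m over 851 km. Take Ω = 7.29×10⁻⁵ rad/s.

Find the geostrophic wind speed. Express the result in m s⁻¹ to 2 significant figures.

15 m s⁻¹

Coriolis parameter at 18°S:
f = 2Ω sin φ = 2 × 7.29×10⁻⁵ × sin 18° = 4.51×10⁻⁵ s⁻¹
Height gradient: |∂Z/∂n| = 60 m / 851000 m = 7.05×10⁻⁵
On a pressure surface, geostrophic balance gives V_g = (g/f)|∂Z/∂n|:
V_g = 9.81 × 7.05×10⁻⁵ / 4.51×10⁻⁵ = 15.4 m/s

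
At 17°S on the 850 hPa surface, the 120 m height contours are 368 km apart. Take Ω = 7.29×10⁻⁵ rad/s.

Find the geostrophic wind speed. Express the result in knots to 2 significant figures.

Coriolis parameter at 17°S:
f = 2Ω sin φ = 2 × 7.29×10⁻⁵ × sin 17° = 4.26×10⁻⁵ s⁻¹
Height gradient: |∂Z/∂n| = 120 m / 368000 m = 3.26×10⁻⁴
On a pressure surface, geostrophic balance gives V_g = (g/f)|∂Z/∂n|:
V_g = 9.81 × 3.26×10⁻⁴ / 4.26×10⁻⁵ = 75.0 m/s
Converting: 75.0 m/s × 1.944 = 150 knots

150 knots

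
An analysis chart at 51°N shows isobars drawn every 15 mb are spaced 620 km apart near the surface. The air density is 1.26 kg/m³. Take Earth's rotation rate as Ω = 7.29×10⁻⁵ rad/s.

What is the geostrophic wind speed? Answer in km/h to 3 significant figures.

Coriolis parameter at 51°N:
f = 2Ω sin φ = 2 × 7.29×10⁻⁵ × sin 51° = 1.13×10⁻⁴ s⁻¹
Pressure gradient: |∂P/∂n| = 1500 Pa / 620000 m = 2.42×10⁻³ Pa/m
Geostrophic balance (pressure-gradient force = Coriolis force):
V_g = (1/(fρ)) |∂P/∂n| = 2.42×10⁻³ / (1.13×10⁻⁴ × 1.26) = 16.9 m/s
Converting: 16.9 m/s × 3.6 = 61.0 km/h

61.0 km/h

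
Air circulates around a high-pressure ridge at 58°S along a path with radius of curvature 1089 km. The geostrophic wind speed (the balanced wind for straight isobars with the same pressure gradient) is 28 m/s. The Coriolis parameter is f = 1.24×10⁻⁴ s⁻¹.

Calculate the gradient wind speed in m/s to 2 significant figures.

40 m/s

Around a high, pressure-gradient force acts outward with centrifugal, so Coriolis balances both:
fV = (1/ρ)|∂P/∂n| + V²/R  →  V² − fR·V + fR·V_g = 0
With fR = 1.24×10⁻⁴ × 1089×10³ m = 135 m/s:
V = [fR − √((fR)² − 4 fR V_g)]/2 = [135 − √(135² − 4×135×28)]/2 = 39.6 m/s
Supergeostrophic (V > V_g = 28 m/s), as expected around a high.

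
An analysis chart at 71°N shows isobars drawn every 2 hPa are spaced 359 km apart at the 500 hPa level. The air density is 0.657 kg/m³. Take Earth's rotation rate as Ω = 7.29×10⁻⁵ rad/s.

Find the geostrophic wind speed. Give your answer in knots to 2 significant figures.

12 knots

Coriolis parameter at 71°N:
f = 2Ω sin φ = 2 × 7.29×10⁻⁵ × sin 71° = 1.38×10⁻⁴ s⁻¹
Pressure gradient: |∂P/∂n| = 200 Pa / 359000 m = 5.57×10⁻⁴ Pa/m
Geostrophic balance (pressure-gradient force = Coriolis force):
V_g = (1/(fρ)) |∂P/∂n| = 5.57×10⁻⁴ / (1.38×10⁻⁴ × 0.657) = 6.15 m/s
Converting: 6.15 m/s × 1.944 = 12 knots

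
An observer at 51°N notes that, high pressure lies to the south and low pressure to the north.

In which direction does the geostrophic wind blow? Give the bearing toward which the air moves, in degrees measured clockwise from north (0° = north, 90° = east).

090°

The pressure-gradient force points toward the north (bearing 000°).
Geostrophic balance: in the Northern Hemisphere the Coriolis force deflects motion to the right, so the geostrophic wind blows 90° to the right of the pressure-gradient force (low pressure on the left).
Rotating 000° by 90° clockwise gives 090° — the wind blows toward the east.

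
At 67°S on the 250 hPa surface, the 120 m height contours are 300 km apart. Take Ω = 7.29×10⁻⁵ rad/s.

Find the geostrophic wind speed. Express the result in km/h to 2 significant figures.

110 km/h

Coriolis parameter at 67°S:
f = 2Ω sin φ = 2 × 7.29×10⁻⁵ × sin 67° = 1.34×10⁻⁴ s⁻¹
Height gradient: |∂Z/∂n| = 120 m / 300000 m = 4.00×10⁻⁴
On a pressure surface, geostrophic balance gives V_g = (g/f)|∂Z/∂n|:
V_g = 9.81 × 4.00×10⁻⁴ / 1.34×10⁻⁴ = 29.2 m/s
Converting: 29.2 m/s × 3.6 = 110 km/h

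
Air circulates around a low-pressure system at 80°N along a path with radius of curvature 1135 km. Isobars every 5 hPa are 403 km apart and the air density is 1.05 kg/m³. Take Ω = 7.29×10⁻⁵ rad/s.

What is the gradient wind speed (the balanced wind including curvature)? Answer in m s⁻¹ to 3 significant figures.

7.85 m s⁻¹

Coriolis parameter at 80°N:
f = 2Ω sin φ = 2 × 7.29×10⁻⁵ × sin 80° = 1.44×10⁻⁴ s⁻¹
Pressure gradient: |∂P/∂n| = 500 Pa / 403000 m = 1.24×10⁻³ Pa/m
Geostrophic speed: V_g = |∂P/∂n|/(fρ) = 1.24×10⁻³/(1.44×10⁻⁴ × 1.05) = 8.23 m/s
Around a low, centrifugal force acts outward with Coriolis, so pressure-gradient force balances both:
(1/ρ)|∂P/∂n| = fV + V²/R  →  V² + fR·V − fR·V_g = 0
With fR = 1.44×10⁻⁴ × 1135×10³ m = 163 m/s:
V = [−fR + √((fR)² + 4 fR V_g)]/2 = [−163 + √(163² + 4×163×8.23)]/2 = 7.85 m/s
Subgeostrophic (V < V_g = 8.23 m/s), as expected around a low.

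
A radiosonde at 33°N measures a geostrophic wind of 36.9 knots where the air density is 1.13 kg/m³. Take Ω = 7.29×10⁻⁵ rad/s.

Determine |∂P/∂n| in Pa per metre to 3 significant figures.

1.70×10⁻³ Pa/m

Coriolis parameter at 33°N:
f = 2Ω sin φ = 2 × 7.29×10⁻⁵ × sin 33° = 7.94×10⁻⁵ s⁻¹
Wind speed in SI: 36.9 knots = 19.0 m/s
Geostrophic balance rearranged: |∂P/∂n| = f ρ V_g
|∂P/∂n| = 7.94×10⁻⁵ × 1.13 × 19.0 = 1.70×10⁻³ Pa/m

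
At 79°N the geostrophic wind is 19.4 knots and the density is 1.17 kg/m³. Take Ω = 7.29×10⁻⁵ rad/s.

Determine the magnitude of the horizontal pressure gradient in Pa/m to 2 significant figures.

1.7×10⁻³ Pa/m

Coriolis parameter at 79°N:
f = 2Ω sin φ = 2 × 7.29×10⁻⁵ × sin 79° = 1.43×10⁻⁴ s⁻¹
Wind speed in SI: 19.4 knots = 9.98 m/s
Geostrophic balance rearranged: |∂P/∂n| = f ρ V_g
|∂P/∂n| = 1.43×10⁻⁴ × 1.17 × 9.98 = 1.67×10⁻³ Pa/m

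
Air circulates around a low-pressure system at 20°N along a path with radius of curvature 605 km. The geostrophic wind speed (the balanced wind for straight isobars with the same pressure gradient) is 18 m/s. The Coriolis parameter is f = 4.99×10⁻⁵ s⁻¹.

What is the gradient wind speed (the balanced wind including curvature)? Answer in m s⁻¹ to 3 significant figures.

Around a low, centrifugal force acts outward with Coriolis, so pressure-gradient force balances both:
(1/ρ)|∂P/∂n| = fV + V²/R  →  V² + fR·V − fR·V_g = 0
With fR = 4.99×10⁻⁵ × 605×10³ m = 30.2 m/s:
V = [−fR + √((fR)² + 4 fR V_g)]/2 = [−30.2 + √(30.2² + 4×30.2×18)]/2 = 12.7 m/s
Subgeostrophic (V < V_g = 18 m/s), as expected around a low.

12.7 m s⁻¹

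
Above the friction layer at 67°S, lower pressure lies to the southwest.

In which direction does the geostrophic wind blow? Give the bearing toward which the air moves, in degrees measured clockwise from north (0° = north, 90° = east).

The pressure-gradient force points toward the southwest (bearing 225°).
Geostrophic balance: in the Southern Hemisphere the Coriolis force deflects motion to the left, so the geostrophic wind blows 90° to the left of the pressure-gradient force (low pressure on the right).
Rotating 225° by 90° counterclockwise gives 135° — the wind blows toward the southeast.

135°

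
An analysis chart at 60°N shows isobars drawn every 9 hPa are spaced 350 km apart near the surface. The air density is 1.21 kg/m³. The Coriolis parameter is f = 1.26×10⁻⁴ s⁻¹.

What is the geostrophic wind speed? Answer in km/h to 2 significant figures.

Pressure gradient: |∂P/∂n| = 900 Pa / 350000 m = 2.57×10⁻³ Pa/m
Geostrophic balance (pressure-gradient force = Coriolis force):
V_g = (1/(fρ)) |∂P/∂n| = 2.57×10⁻³ / (1.26×10⁻⁴ × 1.21) = 16.9 m/s
Converting: 16.9 m/s × 3.6 = 61 km/h

61 km/h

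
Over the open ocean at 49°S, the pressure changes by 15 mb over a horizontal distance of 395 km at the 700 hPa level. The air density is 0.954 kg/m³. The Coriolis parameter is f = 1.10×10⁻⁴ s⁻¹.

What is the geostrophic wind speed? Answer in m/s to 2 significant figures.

Pressure gradient: |∂P/∂n| = 1500 Pa / 395000 m = 3.80×10⁻³ Pa/m
Geostrophic balance (pressure-gradient force = Coriolis force):
V_g = (1/(fρ)) |∂P/∂n| = 3.80×10⁻³ / (1.10×10⁻⁴ × 0.954) = 36.2 m/s

36 m/s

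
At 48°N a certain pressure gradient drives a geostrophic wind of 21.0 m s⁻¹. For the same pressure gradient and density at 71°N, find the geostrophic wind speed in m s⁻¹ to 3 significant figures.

With the same pressure gradient and density, V_g ∝ 1/f ∝ 1/sin φ.
V₂ = V₁ · sin φ₁ / sin φ₂ = 21.0 × sin 48° / sin 71°
V₂ = 21.0 × 0.7431/0.9455 = 16.5 m s⁻¹

16.5 m s⁻¹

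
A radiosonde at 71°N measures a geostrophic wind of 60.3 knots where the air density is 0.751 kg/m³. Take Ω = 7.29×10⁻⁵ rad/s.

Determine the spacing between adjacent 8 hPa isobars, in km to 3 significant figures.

Coriolis parameter at 71°N:
f = 2Ω sin φ = 2 × 7.29×10⁻⁵ × sin 71° = 1.38×10⁻⁴ s⁻¹
Wind speed in SI: 60.3 knots = 31.0 m/s
Geostrophic balance rearranged: |∂P/∂n| = f ρ V_g
|∂P/∂n| = 1.38×10⁻⁴ × 0.751 × 31.0 = 3.21×10⁻³ Pa/m
Isobar spacing: Δn = ΔP/|∂P/∂n| = 800 Pa / 3.21×10⁻³ Pa/m = 249096 m ≈ 249 km

249 km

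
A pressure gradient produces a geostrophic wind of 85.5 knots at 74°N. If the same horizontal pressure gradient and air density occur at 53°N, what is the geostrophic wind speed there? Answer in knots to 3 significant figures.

103 knots

With the same pressure gradient and density, V_g ∝ 1/f ∝ 1/sin φ.
V₂ = V₁ · sin φ₁ / sin φ₂ = 85.5 × sin 74° / sin 53°
V₂ = 85.5 × 0.9613/0.7986 = 103 knots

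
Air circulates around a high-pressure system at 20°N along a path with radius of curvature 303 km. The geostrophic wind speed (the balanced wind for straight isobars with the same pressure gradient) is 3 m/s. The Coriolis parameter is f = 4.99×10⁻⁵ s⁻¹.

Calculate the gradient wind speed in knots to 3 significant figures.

8.02 knots

Around a high, pressure-gradient force acts outward with centrifugal, so Coriolis balances both:
fV = (1/ρ)|∂P/∂n| + V²/R  →  V² − fR·V + fR·V_g = 0
With fR = 4.99×10⁻⁵ × 303×10³ m = 15.1 m/s:
V = [fR − √((fR)² − 4 fR V_g)]/2 = [15.1 − √(15.1² − 4×15.1×3)]/2 = 4.13 m/s
Supergeostrophic (V > V_g = 3 m/s), as expected around a high.
Converting: 4.13 m/s × 1.944 = 8.02 knots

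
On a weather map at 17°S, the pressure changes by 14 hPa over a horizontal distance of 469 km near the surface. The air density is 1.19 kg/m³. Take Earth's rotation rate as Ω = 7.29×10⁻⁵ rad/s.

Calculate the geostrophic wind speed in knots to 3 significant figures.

Coriolis parameter at 17°S:
f = 2Ω sin φ = 2 × 7.29×10⁻⁵ × sin 17° = 4.26×10⁻⁵ s⁻¹
Pressure gradient: |∂P/∂n| = 1400 Pa / 469000 m = 2.99×10⁻³ Pa/m
Geostrophic balance (pressure-gradient force = Coriolis force):
V_g = (1/(fρ)) |∂P/∂n| = 2.99×10⁻³ / (4.26×10⁻⁵ × 1.19) = 58.8 m/s
Converting: 58.8 m/s × 1.944 = 114 knots

114 knots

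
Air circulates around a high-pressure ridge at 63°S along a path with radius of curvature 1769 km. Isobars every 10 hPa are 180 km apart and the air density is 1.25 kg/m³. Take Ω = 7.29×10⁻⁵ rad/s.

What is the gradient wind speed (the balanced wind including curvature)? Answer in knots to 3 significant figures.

81.3 knots

Coriolis parameter at 63°S:
f = 2Ω sin φ = 2 × 7.29×10⁻⁵ × sin 63° = 1.30×10⁻⁴ s⁻¹
Pressure gradient: |∂P/∂n| = 1000 Pa / 180000 m = 5.56×10⁻³ Pa/m
Geostrophic speed: V_g = |∂P/∂n|/(fρ) = 5.56×10⁻³/(1.30×10⁻⁴ × 1.25) = 34.2 m/s
Around a high, pressure-gradient force acts outward with centrifugal, so Coriolis balances both:
fV = (1/ρ)|∂P/∂n| + V²/R  →  V² − fR·V + fR·V_g = 0
With fR = 1.30×10⁻⁴ × 1769×10³ m = 230 m/s:
V = [fR − √((fR)² − 4 fR V_g)]/2 = [230 − √(230² − 4×230×34.2)]/2 = 41.8 m/s
Supergeostrophic (V > V_g = 34.2 m/s), as expected around a high.
Converting: 41.8 m/s × 1.944 = 81.3 knots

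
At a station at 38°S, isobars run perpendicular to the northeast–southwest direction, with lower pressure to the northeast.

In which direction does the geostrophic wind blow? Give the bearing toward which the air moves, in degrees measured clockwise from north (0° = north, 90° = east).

The pressure-gradient force points toward the northeast (bearing 045°).
Geostrophic balance: in the Southern Hemisphere the Coriolis force deflects motion to the left, so the geostrophic wind blows 90° to the left of the pressure-gradient force (low pressure on the right).
Rotating 045° by 90° counterclockwise gives 315° — the wind blows toward the northwest.

315°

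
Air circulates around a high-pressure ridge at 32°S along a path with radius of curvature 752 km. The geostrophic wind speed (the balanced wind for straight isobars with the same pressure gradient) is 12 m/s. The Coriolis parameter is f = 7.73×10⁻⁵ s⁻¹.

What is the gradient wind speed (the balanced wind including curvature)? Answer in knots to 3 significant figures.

32.9 knots

Around a high, pressure-gradient force acts outward with centrifugal, so Coriolis balances both:
fV = (1/ρ)|∂P/∂n| + V²/R  →  V² − fR·V + fR·V_g = 0
With fR = 7.73×10⁻⁵ × 752×10³ m = 58.1 m/s:
V = [fR − √((fR)² − 4 fR V_g)]/2 = [58.1 − √(58.1² − 4×58.1×12)]/2 = 16.9 m/s
Supergeostrophic (V > V_g = 12 m/s), as expected around a high.
Converting: 16.9 m/s × 1.944 = 32.9 knots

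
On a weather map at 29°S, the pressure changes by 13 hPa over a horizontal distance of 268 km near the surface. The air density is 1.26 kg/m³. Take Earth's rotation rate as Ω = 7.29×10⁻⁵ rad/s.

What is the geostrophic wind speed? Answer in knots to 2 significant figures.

110 knots

Coriolis parameter at 29°S:
f = 2Ω sin φ = 2 × 7.29×10⁻⁵ × sin 29° = 7.07×10⁻⁵ s⁻¹
Pressure gradient: |∂P/∂n| = 1300 Pa / 268000 m = 4.85×10⁻³ Pa/m
Geostrophic balance (pressure-gradient force = Coriolis force):
V_g = (1/(fρ)) |∂P/∂n| = 4.85×10⁻³ / (7.07×10⁻⁵ × 1.26) = 54.5 m/s
Converting: 54.5 m/s × 1.944 = 110 knots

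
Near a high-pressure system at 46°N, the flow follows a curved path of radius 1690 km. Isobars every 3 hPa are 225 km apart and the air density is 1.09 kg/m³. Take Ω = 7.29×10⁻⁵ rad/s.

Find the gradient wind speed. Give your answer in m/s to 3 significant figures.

Coriolis parameter at 46°N:
f = 2Ω sin φ = 2 × 7.29×10⁻⁵ × sin 46° = 1.05×10⁻⁴ s⁻¹
Pressure gradient: |∂P/∂n| = 300 Pa / 225000 m = 1.33×10⁻³ Pa/m
Geostrophic speed: V_g = |∂P/∂n|/(fρ) = 1.33×10⁻³/(1.05×10⁻⁴ × 1.09) = 11.7 m/s
Around a high, pressure-gradient force acts outward with centrifugal, so Coriolis balances both:
fV = (1/ρ)|∂P/∂n| + V²/R  →  V² − fR·V + fR·V_g = 0
With fR = 1.05×10⁻⁴ × 1690×10³ m = 177 m/s:
V = [fR − √((fR)² − 4 fR V_g)]/2 = [177 − √(177² − 4×177×11.7)]/2 = 12.6 m/s
Supergeostrophic (V > V_g = 11.7 m/s), as expected around a high.

12.6 m/s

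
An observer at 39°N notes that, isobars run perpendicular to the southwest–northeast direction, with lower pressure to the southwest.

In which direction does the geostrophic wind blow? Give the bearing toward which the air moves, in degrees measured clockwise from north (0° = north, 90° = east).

The pressure-gradient force points toward the southwest (bearing 225°).
Geostrophic balance: in the Northern Hemisphere the Coriolis force deflects motion to the right, so the geostrophic wind blows 90° to the right of the pressure-gradient force (low pressure on the left).
Rotating 225° by 90° clockwise gives 315° — the wind blows toward the northwest.

315°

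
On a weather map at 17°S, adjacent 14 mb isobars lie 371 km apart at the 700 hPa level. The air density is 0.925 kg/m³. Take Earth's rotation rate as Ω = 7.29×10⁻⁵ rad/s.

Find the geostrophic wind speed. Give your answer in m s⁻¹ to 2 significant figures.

96 m s⁻¹

Coriolis parameter at 17°S:
f = 2Ω sin φ = 2 × 7.29×10⁻⁵ × sin 17° = 4.26×10⁻⁵ s⁻¹
Pressure gradient: |∂P/∂n| = 1400 Pa / 371000 m = 3.77×10⁻³ Pa/m
Geostrophic balance (pressure-gradient force = Coriolis force):
V_g = (1/(fρ)) |∂P/∂n| = 3.77×10⁻³ / (4.26×10⁻⁵ × 0.925) = 95.7 m/s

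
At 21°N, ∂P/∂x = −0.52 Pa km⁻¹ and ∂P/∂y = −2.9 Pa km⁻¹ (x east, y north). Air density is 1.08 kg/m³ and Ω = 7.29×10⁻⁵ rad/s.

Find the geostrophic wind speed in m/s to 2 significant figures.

52 m/s

Coriolis parameter at 21°N:
f = 2Ω sin φ = 2 × 7.29×10⁻⁵ × sin 21° = 5.23×10⁻⁵ s⁻¹
Component geostrophic relations (x east, y north):
u_g = −(1/(fρ)) ∂P/∂y,  v_g = (1/(fρ)) ∂P/∂x
u_g = −(−2.9×10⁻³)/(5.23×10⁻⁵ × 1.08) = 51.4 m/s;  v_g = (−0.52×10⁻³)/(5.23×10⁻⁵ × 1.08) = −9.21 m/s
|V_g| = √(u_g² + v_g²) = 52.2 m/s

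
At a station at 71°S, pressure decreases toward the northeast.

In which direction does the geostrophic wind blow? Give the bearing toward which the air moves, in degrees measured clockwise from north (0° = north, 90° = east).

The pressure-gradient force points toward the northeast (bearing 045°).
Geostrophic balance: in the Southern Hemisphere the Coriolis force deflects motion to the left, so the geostrophic wind blows 90° to the left of the pressure-gradient force (low pressure on the right).
Rotating 045° by 90° counterclockwise gives 315° — the wind blows toward the northwest.

315°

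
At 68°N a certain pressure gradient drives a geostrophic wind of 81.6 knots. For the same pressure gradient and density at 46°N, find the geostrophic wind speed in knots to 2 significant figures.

110 knots

With the same pressure gradient and density, V_g ∝ 1/f ∝ 1/sin φ.
V₂ = V₁ · sin φ₁ / sin φ₂ = 81.6 × sin 68° / sin 46°
V₂ = 81.6 × 0.9272/0.7193 = 110 knots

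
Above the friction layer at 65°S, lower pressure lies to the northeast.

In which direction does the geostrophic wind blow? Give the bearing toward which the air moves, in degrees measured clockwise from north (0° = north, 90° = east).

The pressure-gradient force points toward the northeast (bearing 045°).
Geostrophic balance: in the Southern Hemisphere the Coriolis force deflects motion to the left, so the geostrophic wind blows 90° to the left of the pressure-gradient force (low pressure on the right).
Rotating 045° by 90° counterclockwise gives 315° — the wind blows toward the northwest.

315°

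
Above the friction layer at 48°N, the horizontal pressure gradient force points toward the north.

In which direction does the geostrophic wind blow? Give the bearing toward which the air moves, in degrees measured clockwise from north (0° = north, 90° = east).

090°

The pressure-gradient force points toward the north (bearing 000°).
Geostrophic balance: in the Northern Hemisphere the Coriolis force deflects motion to the right, so the geostrophic wind blows 90° to the right of the pressure-gradient force (low pressure on the left).
Rotating 000° by 90° clockwise gives 090° — the wind blows toward the east.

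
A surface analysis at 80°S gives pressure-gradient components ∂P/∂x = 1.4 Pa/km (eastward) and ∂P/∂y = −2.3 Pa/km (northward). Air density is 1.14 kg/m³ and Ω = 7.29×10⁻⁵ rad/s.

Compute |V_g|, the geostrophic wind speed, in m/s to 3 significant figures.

16.4 m/s

Coriolis parameter at 80°S:
f = 2Ω sin φ = 2 × 7.29×10⁻⁵ × sin 80° = 1.44×10⁻⁴ s⁻¹
In the Southern Hemisphere f is negative: f = −1.44×10⁻⁴ s⁻¹.
Component geostrophic relations (x east, y north):
u_g = −(1/(fρ)) ∂P/∂y,  v_g = (1/(fρ)) ∂P/∂x
u_g = −(−2.3×10⁻³)/(−1.44×10⁻⁴ × 1.14) = −14.1 m/s;  v_g = (1.4×10⁻³)/(−1.44×10⁻⁴ × 1.14) = −8.55 m/s
|V_g| = √(u_g² + v_g²) = 16.4 m/s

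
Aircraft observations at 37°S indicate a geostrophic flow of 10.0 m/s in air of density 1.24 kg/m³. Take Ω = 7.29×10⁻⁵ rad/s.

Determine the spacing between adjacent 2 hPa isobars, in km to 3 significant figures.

Coriolis parameter at 37°S:
f = 2Ω sin φ = 2 × 7.29×10⁻⁵ × sin 37° = 8.77×10⁻⁵ s⁻¹
Geostrophic balance rearranged: |∂P/∂n| = f ρ V_g
|∂P/∂n| = 8.77×10⁻⁵ × 1.24 × 10.0 = 1.09×10⁻³ Pa/m
Isobar spacing: Δn = ΔP/|∂P/∂n| = 200 Pa / 1.09×10⁻³ Pa/m = 183818 m ≈ 184 km

184 km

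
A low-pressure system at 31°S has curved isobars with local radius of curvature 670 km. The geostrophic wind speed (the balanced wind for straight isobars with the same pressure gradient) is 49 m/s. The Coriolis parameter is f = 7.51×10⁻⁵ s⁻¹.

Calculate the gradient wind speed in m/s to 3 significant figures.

30.5 m/s

Around a low, centrifugal force acts outward with Coriolis, so pressure-gradient force balances both:
(1/ρ)|∂P/∂n| = fV + V²/R  →  V² + fR·V − fR·V_g = 0
With fR = 7.51×10⁻⁵ × 670×10³ m = 50.3 m/s:
V = [−fR + √((fR)² + 4 fR V_g)]/2 = [−50.3 + √(50.3² + 4×50.3×49)]/2 = 30.5 m/s
Subgeostrophic (V < V_g = 49 m/s), as expected around a low.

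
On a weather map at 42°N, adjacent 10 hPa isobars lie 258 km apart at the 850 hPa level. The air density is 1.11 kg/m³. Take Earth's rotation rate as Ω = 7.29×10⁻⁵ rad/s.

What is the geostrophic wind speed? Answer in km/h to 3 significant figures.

Coriolis parameter at 42°N:
f = 2Ω sin φ = 2 × 7.29×10⁻⁵ × sin 42° = 9.76×10⁻⁵ s⁻¹
Pressure gradient: |∂P/∂n| = 1000 Pa / 258000 m = 3.88×10⁻³ Pa/m
Geostrophic balance (pressure-gradient force = Coriolis force):
V_g = (1/(fρ)) |∂P/∂n| = 3.88×10⁻³ / (9.76×10⁻⁵ × 1.11) = 35.8 m/s
Converting: 35.8 m/s × 3.6 = 129 km/h

129 km/h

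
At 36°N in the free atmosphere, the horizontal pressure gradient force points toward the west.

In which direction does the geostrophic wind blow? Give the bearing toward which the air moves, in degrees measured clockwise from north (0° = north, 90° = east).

The pressure-gradient force points toward the west (bearing 270°).
Geostrophic balance: in the Northern Hemisphere the Coriolis force deflects motion to the right, so the geostrophic wind blows 90° to the right of the pressure-gradient force (low pressure on the left).
Rotating 270° by 90° clockwise gives 000° — the wind blows toward the north.

000°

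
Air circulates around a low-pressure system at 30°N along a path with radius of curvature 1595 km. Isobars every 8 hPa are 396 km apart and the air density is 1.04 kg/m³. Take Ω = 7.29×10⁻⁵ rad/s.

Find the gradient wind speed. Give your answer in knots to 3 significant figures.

43.4 knots

Coriolis parameter at 30°N:
f = 2Ω sin φ = 2 × 7.29×10⁻⁵ × sin 30° = 7.29×10⁻⁵ s⁻¹
Pressure gradient: |∂P/∂n| = 800 Pa / 396000 m = 2.02×10⁻³ Pa/m
Geostrophic speed: V_g = |∂P/∂n|/(fρ) = 2.02×10⁻³/(7.29×10⁻⁵ × 1.04) = 26.6 m/s
Around a low, centrifugal force acts outward with Coriolis, so pressure-gradient force balances both:
(1/ρ)|∂P/∂n| = fV + V²/R  →  V² + fR·V − fR·V_g = 0
With fR = 7.29×10⁻⁵ × 1595×10³ m = 116 m/s:
V = [−fR + √((fR)² + 4 fR V_g)]/2 = [−116 + √(116² + 4×116×26.6)]/2 = 22.4 m/s
Subgeostrophic (V < V_g = 26.6 m/s), as expected around a low.
Converting: 22.4 m/s × 1.944 = 43.4 knots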